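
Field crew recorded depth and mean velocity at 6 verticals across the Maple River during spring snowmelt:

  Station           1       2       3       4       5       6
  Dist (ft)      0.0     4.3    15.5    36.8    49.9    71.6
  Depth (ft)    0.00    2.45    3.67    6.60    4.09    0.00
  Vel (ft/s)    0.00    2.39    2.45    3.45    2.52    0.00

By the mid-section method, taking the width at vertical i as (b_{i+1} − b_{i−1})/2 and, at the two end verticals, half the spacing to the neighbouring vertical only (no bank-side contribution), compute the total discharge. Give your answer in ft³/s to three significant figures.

762 ft³/s

w_2 = (15.5 − 0.0)/2 = 7.75 ft; q_2 = 2.39 × 2.45 × 7.75 = 45.38 ft³/s
w_3 = (36.8 − 4.3)/2 = 16.25 ft; q_3 = 2.45 × 3.67 × 16.25 = 146.1 ft³/s
w_4 = (49.9 − 15.5)/2 = 17.2 ft; q_4 = 3.45 × 6.60 × 17.2 = 391.6 ft³/s
w_5 = (71.6 − 36.8)/2 = 17.4 ft; q_5 = 2.52 × 4.09 × 17.4 = 179.3 ft³/s
Stations 1, 6 contribute zero (depth or velocity is 0).
Q = Σ qᵢ = 762.5 ft³/s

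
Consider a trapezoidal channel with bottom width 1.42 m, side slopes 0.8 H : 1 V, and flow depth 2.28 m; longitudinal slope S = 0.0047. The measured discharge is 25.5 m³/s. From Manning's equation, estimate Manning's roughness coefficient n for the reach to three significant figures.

A = (b + z·y)·y = (1.42 + 0.8×2.28)×2.28 = 7.396 m²
P = b + 2y√(1+z²) = 1.42 + 2×2.28×√(1+0.8²) = 7.260 m
R = A/P = 7.396/7.260 = 1.019 m
n = (1/Q)·A·R^(2/3)·S^(1/2) = (1/25.5) × 7.396 × 1.013 × 0.06856 = 0.02013

0.0201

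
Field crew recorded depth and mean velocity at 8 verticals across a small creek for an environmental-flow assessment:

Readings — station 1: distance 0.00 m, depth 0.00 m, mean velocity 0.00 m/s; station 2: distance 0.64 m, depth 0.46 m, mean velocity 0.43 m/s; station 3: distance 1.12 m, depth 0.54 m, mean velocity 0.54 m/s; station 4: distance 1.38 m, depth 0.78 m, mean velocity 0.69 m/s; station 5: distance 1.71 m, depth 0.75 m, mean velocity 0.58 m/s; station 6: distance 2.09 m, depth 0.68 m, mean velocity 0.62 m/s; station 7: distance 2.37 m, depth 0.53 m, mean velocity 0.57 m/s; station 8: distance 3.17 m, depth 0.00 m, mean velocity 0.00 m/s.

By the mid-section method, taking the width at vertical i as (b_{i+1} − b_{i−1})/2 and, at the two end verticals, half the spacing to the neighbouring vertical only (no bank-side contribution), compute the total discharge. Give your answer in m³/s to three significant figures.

w_2 = (1.12 − 0.00)/2 = 0.56 m; q_2 = 0.43 × 0.46 × 0.56 = 0.1108 m³/s
w_3 = (1.38 − 0.64)/2 = 0.37 m; q_3 = 0.54 × 0.54 × 0.37 = 0.1079 m³/s
w_4 = (1.71 − 1.12)/2 = 0.295 m; q_4 = 0.69 × 0.78 × 0.295 = 0.1588 m³/s
w_5 = (2.09 − 1.38)/2 = 0.355 m; q_5 = 0.58 × 0.75 × 0.355 = 0.1544 m³/s
w_6 = (2.37 − 1.71)/2 = 0.33 m; q_6 = 0.62 × 0.68 × 0.33 = 0.1391 m³/s
w_7 = (3.17 − 2.09)/2 = 0.54 m; q_7 = 0.57 × 0.53 × 0.54 = 0.1631 m³/s
Stations 1, 8 contribute zero (depth or velocity is 0).
Q = Σ qᵢ = 0.8341 m³/s

0.834 m³/s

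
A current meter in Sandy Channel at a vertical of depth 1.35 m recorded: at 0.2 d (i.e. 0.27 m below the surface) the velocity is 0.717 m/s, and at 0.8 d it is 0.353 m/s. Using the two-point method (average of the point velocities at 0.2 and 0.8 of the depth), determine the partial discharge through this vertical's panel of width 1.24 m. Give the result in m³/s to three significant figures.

v̄ = (0.717 + 0.353) / 2 = 0.5350 m/s
q = v̄ × d × w = 0.5350 × 1.35 × 1.24 = 0.8956 m³/s

0.896 m³/s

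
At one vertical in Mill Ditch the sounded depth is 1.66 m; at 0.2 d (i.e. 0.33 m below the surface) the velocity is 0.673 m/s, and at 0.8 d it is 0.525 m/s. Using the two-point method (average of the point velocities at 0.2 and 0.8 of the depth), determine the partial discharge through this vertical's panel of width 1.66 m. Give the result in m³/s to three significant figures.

v̄ = (0.673 + 0.525) / 2 = 0.5990 m/s
q = v̄ × d × w = 0.5990 × 1.66 × 1.66 = 1.651 m³/s

1.65 m³/s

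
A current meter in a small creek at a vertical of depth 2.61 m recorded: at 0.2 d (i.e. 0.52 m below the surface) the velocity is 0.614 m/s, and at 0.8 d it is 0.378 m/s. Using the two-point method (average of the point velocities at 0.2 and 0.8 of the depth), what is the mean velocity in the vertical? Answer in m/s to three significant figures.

0.496 m/s

v̄ = (0.614 + 0.378) / 2 = 0.4960 m/s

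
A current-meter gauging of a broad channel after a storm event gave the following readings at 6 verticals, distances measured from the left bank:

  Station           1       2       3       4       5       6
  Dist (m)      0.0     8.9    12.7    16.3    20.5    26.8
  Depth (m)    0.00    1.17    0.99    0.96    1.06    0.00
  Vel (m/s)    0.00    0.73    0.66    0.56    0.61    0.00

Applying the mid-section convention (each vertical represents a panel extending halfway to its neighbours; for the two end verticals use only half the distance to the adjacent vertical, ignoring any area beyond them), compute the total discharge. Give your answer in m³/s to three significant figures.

w_2 = (12.7 − 0.0)/2 = 6.35 m; q_2 = 0.73 × 1.17 × 6.35 = 5.424 m³/s
w_3 = (16.3 − 8.9)/2 = 3.7 m; q_3 = 0.66 × 0.99 × 3.7 = 2.418 m³/s
w_4 = (20.5 − 12.7)/2 = 3.9 m; q_4 = 0.56 × 0.96 × 3.9 = 2.097 m³/s
w_5 = (26.8 − 16.3)/2 = 5.25 m; q_5 = 0.61 × 1.06 × 5.25 = 3.395 m³/s
Stations 1, 6 contribute zero (depth or velocity is 0).
Q = Σ qᵢ = 13.33 m³/s

13.3 m³/s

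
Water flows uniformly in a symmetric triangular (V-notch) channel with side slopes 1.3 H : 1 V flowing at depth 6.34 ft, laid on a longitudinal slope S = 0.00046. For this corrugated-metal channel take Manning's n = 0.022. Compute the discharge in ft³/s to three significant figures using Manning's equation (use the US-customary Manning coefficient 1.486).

A = z·y² = 1.3×6.34² = 52.25 ft²
P = 2y√(1+z²) = 2×6.34×√(1+1.3²) = 20.80 ft
R = A/P = 52.25/20.80 = 2.513 ft
Q = (1.486/n)·A·R^(2/3)·S^(1/2) = (1.486/0.022) × 52.25 × 2.513^(2/3) × 0.00046^(1/2) = 139.9 ft³/s

140 ft³/s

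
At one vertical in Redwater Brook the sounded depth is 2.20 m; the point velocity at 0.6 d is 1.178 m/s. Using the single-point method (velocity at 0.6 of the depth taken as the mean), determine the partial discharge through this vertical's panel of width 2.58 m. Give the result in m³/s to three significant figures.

6.69 m³/s

v̄ = v₀.₆ = 1.178 m/s
q = v̄ × d × w = 1.178 × 2.20 × 2.58 = 6.686 m³/s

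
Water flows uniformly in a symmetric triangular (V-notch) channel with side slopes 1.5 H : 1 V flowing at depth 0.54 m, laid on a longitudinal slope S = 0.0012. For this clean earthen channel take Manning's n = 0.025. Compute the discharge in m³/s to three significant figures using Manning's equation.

0.224 m³/s

A = z·y² = 1.5×0.54² = 0.4374 m²
P = 2y√(1+z²) = 2×0.54×√(1+1.5²) = 1.947 m
R = A/P = 0.4374/1.947 = 0.2247 m
Q = (1/n)·A·R^(2/3)·S^(1/2) = (1/0.025) × 0.4374 × 0.2247^(2/3) × 0.0012^(1/2) = 0.2240 m³/s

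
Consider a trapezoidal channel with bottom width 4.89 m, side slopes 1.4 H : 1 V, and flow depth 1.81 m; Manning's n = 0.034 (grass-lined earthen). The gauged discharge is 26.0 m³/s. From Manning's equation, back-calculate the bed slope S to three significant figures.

0.00336

A = (b + z·y)·y = (4.89 + 1.4×1.81)×1.81 = 13.44 m²
P = b + 2y√(1+z²) = 4.89 + 2×1.81×√(1+1.4²) = 11.12 m
R = A/P = 13.44/11.12 = 1.209 m
S = (Q·n / (1·A·R^(2/3)))² = (26.0×0.034 / (1×13.44×1.135))² = 0.003362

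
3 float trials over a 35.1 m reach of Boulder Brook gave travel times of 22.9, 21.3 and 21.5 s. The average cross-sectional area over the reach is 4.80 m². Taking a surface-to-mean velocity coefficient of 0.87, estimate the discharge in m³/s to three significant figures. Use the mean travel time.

6.69 m³/s

t̄ = (22.9 + 21.3 + 21.5) / 3 = 21.9 s
v_surface = L / t̄ = 35.1 / 21.9 = 1.603 m/s
v_mean = 0.87 × 1.603 = 1.394 m/s
Q = A × v_mean = 4.80 × 1.394 = 6.693 m³/s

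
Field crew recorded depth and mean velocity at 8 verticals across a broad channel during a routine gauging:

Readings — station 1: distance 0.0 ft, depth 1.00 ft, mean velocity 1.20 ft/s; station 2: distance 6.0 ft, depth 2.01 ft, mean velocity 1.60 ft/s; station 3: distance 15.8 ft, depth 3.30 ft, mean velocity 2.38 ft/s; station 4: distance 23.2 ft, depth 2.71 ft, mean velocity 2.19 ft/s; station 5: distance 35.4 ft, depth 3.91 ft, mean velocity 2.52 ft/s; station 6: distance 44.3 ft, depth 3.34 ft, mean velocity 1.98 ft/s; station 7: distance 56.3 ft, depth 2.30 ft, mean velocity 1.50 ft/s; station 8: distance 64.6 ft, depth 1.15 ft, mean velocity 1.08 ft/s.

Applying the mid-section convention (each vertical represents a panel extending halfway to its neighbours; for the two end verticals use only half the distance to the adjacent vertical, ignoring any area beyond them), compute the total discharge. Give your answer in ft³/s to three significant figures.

368 ft³/s

w_1 = (6.0 − 0.0)/2 = 3 ft; q_1 = 1.20 × 1.00 × 3 = 3.600 ft³/s
w_2 = (15.8 − 0.0)/2 = 7.9 ft; q_2 = 1.60 × 2.01 × 7.9 = 25.41 ft³/s
w_3 = (23.2 − 6.0)/2 = 8.6 ft; q_3 = 2.38 × 3.30 × 8.6 = 67.54 ft³/s
w_4 = (35.4 − 15.8)/2 = 9.8 ft; q_4 = 2.19 × 2.71 × 9.8 = 58.16 ft³/s
w_5 = (44.3 − 23.2)/2 = 10.55 ft; q_5 = 2.52 × 3.91 × 10.55 = 104.0 ft³/s
w_6 = (56.3 − 35.4)/2 = 10.45 ft; q_6 = 1.98 × 3.34 × 10.45 = 69.11 ft³/s
w_7 = (64.6 − 44.3)/2 = 10.15 ft; q_7 = 1.50 × 2.30 × 10.15 = 35.02 ft³/s
w_8 = (64.6 − 56.3)/2 = 4.15 ft; q_8 = 1.08 × 1.15 × 4.15 = 5.154 ft³/s
Q = Σ qᵢ = 367.9 ft³/s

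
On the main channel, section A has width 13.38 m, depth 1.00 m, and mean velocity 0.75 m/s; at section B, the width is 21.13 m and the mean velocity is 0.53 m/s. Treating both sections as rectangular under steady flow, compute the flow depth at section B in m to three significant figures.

0.896 m

Q = A₁V₁ = (13.38×1.00) × 0.75 = 10.04 m³/s
d₂ = Q/(b₂ V₂) = 10.04/(21.13×0.53) = 0.8961 m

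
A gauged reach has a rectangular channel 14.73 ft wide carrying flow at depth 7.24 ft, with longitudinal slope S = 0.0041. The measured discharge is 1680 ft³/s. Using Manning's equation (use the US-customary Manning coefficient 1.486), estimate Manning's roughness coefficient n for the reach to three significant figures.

0.0143

A = b·y = 14.73 × 7.24 = 106.6 ft²
P = b + 2y = 14.73 + 2×7.24 = 29.21 ft
R = A/P = 106.6/29.21 = 3.651 ft
n = (1.486/Q)·A·R^(2/3)·S^(1/2) = (1.486/1680) × 106.6 × 2.371 × 0.06403 = 0.01432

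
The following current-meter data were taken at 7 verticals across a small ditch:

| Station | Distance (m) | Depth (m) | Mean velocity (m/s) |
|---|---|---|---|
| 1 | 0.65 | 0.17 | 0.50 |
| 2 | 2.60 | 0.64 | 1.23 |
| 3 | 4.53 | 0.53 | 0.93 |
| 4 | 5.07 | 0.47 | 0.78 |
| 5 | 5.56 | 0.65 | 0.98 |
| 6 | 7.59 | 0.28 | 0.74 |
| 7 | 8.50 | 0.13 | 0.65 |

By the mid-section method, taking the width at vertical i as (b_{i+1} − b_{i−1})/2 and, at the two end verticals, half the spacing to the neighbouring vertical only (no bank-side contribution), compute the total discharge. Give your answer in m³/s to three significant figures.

3.55 m³/s

w_1 = (2.60 − 0.65)/2 = 0.975 m; q_1 = 0.50 × 0.17 × 0.975 = 0.08288 m³/s
w_2 = (4.53 − 0.65)/2 = 1.94 m; q_2 = 1.23 × 0.64 × 1.94 = 1.527 m³/s
w_3 = (5.07 − 2.60)/2 = 1.235 m; q_3 = 0.93 × 0.53 × 1.235 = 0.6087 m³/s
w_4 = (5.56 − 4.53)/2 = 0.515 m; q_4 = 0.78 × 0.47 × 0.515 = 0.1888 m³/s
w_5 = (7.59 − 5.07)/2 = 1.26 m; q_5 = 0.98 × 0.65 × 1.26 = 0.8026 m³/s
w_6 = (8.50 − 5.56)/2 = 1.47 m; q_6 = 0.74 × 0.28 × 1.47 = 0.3046 m³/s
w_7 = (8.50 − 7.59)/2 = 0.455 m; q_7 = 0.65 × 0.13 × 0.455 = 0.03845 m³/s
Q = Σ qᵢ = 3.553 m³/s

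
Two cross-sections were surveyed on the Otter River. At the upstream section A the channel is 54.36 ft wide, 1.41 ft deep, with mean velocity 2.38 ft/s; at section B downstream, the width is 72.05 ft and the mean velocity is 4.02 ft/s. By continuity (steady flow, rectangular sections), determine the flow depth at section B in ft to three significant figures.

Q = A₁V₁ = (54.36×1.41) × 2.38 = 182.4 ft³/s
d₂ = Q/(b₂ V₂) = 182.4/(72.05×4.02) = 0.6298 ft

0.630 ft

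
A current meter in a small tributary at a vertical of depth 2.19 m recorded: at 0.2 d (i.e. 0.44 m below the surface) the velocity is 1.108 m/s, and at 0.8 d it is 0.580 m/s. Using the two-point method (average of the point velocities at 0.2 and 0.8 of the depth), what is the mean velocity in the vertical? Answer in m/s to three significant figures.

v̄ = (1.108 + 0.580) / 2 = 0.8440 m/s

0.844 m/s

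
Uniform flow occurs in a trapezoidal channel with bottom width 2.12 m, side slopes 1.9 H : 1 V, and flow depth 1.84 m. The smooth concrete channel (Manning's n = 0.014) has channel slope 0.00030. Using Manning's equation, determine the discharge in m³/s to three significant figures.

A = (b + z·y)·y = (2.12 + 1.9×1.84)×1.84 = 10.33 m²
P = b + 2y√(1+z²) = 2.12 + 2×1.84×√(1+1.9²) = 10.02 m
R = A/P = 10.33/10.02 = 1.031 m
Q = (1/n)·A·R^(2/3)·S^(1/2) = (1/0.014) × 10.33 × 1.031^(2/3) × 0.00030^(1/2) = 13.05 m³/s

13.0 m³/s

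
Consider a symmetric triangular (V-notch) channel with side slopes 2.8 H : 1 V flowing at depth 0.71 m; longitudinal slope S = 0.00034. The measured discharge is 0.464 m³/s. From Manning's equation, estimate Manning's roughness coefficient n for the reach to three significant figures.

A = z·y² = 2.8×0.71² = 1.411 m²
P = 2y√(1+z²) = 2×0.71×√(1+2.8²) = 4.222 m
R = A/P = 1.411/4.222 = 0.3343 m
n = (1/Q)·A·R^(2/3)·S^(1/2) = (1/0.464) × 1.411 × 0.4817 × 0.01844 = 0.02702

0.0270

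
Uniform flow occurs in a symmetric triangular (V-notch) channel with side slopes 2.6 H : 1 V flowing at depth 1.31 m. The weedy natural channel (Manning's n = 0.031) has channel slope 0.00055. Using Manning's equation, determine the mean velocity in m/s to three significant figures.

0.545 m/s

A = z·y² = 2.6×1.31² = 4.462 m²
P = 2y√(1+z²) = 2×1.31×√(1+2.6²) = 7.298 m
R = A/P = 4.462/7.298 = 0.6113 m
Q = (1/n)·A·R^(2/3)·S^(1/2) = (1/0.031) × 4.462 × 0.6113^(2/3) × 0.00055^(1/2) = 2.431 m³/s
V = Q/A = 2.431/4.462 = 0.5449 m/s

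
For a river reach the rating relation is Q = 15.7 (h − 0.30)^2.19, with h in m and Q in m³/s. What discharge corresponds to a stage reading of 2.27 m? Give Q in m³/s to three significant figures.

Q = 15.7 × (2.27 − 0.30)^2.19 = 15.7 × 1.97^2.19 = 69.31 m³/s

69.3 m³/s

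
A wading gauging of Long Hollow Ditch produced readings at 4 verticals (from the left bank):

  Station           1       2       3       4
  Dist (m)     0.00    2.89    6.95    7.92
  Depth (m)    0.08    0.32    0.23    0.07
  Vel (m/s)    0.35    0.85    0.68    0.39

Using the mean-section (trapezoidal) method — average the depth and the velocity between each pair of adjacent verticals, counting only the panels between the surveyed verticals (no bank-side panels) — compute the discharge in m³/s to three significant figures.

1.28 m³/s

Panel 1-2: Δb = 2.89 m, d̄ = (0.08+0.32)/2 = 0.2, v̄ = (0.35+0.85)/2 = 0.6 → q = 2.89×0.2×0.6 = 0.3468 m³/s
Panel 2-3: Δb = 4.06 m, d̄ = (0.32+0.23)/2 = 0.275, v̄ = (0.85+0.68)/2 = 0.765 → q = 4.06×0.275×0.765 = 0.8541 m³/s
Panel 3-4: Δb = 0.97 m, d̄ = (0.23+0.07)/2 = 0.15, v̄ = (0.68+0.39)/2 = 0.535 → q = 0.97×0.15×0.535 = 0.07784 m³/s
Q = Σ q = 1.279 m³/s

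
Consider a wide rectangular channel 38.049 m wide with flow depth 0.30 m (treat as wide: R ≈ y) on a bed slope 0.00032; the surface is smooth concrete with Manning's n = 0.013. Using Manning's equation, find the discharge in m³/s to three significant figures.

A = b·y = 38.049 × 0.30 = 11.41 m²
Wide channel: R ≈ y = 0.30 m
Q = (1/n)·A·R^(2/3)·S^(1/2) = (1/0.013) × 11.41 × 0.3000^(2/3) × 0.00032^(1/2) = 7.039 m³/s

7.04 m³/s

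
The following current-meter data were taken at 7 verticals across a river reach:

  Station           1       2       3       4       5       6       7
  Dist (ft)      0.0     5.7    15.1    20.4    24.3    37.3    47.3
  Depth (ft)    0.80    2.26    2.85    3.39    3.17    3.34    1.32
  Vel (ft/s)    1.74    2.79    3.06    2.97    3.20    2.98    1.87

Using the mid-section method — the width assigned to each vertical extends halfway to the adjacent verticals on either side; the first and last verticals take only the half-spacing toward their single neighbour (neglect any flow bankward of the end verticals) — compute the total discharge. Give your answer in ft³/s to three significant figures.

w_1 = (5.7 − 0.0)/2 = 2.85 ft; q_1 = 1.74 × 0.80 × 2.85 = 3.967 ft³/s
w_2 = (15.1 − 0.0)/2 = 7.55 ft; q_2 = 2.79 × 2.26 × 7.55 = 47.61 ft³/s
w_3 = (20.4 − 5.7)/2 = 7.35 ft; q_3 = 3.06 × 2.85 × 7.35 = 64.10 ft³/s
w_4 = (24.3 − 15.1)/2 = 4.6 ft; q_4 = 2.97 × 3.39 × 4.6 = 46.31 ft³/s
w_5 = (37.3 − 20.4)/2 = 8.45 ft; q_5 = 3.20 × 3.17 × 8.45 = 85.72 ft³/s
w_6 = (47.3 − 24.3)/2 = 11.5 ft; q_6 = 2.98 × 3.34 × 11.5 = 114.5 ft³/s
w_7 = (47.3 − 37.3)/2 = 5 ft; q_7 = 1.87 × 1.32 × 5 = 12.34 ft³/s
Q = Σ qᵢ = 374.5 ft³/s

375 ft³/s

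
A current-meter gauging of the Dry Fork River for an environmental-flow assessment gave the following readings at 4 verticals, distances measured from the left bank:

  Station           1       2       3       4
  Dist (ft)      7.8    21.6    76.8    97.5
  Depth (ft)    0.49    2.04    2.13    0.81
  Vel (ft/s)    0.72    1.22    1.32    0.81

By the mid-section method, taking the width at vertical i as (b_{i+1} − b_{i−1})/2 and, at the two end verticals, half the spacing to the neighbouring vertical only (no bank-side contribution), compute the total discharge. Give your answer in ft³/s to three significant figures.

w_1 = (21.6 − 7.8)/2 = 6.9 ft; q_1 = 0.72 × 0.49 × 6.9 = 2.434 ft³/s
w_2 = (76.8 − 7.8)/2 = 34.5 ft; q_2 = 1.22 × 2.04 × 34.5 = 85.86 ft³/s
w_3 = (97.5 − 21.6)/2 = 37.95 ft; q_3 = 1.32 × 2.13 × 37.95 = 106.7 ft³/s
w_4 = (97.5 − 76.8)/2 = 10.35 ft; q_4 = 0.81 × 0.81 × 10.35 = 6.791 ft³/s
Q = Σ qᵢ = 201.8 ft³/s

202 ft³/s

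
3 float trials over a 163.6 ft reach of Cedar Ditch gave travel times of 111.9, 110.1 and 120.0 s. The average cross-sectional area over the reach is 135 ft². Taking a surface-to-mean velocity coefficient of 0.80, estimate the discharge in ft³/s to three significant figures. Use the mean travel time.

t̄ = (111.9 + 110.1 + 120.0) / 3 = 114 s
v_surface = L / t̄ = 163.6 / 114 = 1.435 ft/s
v_mean = 0.80 × 1.435 = 1.148 ft/s
Q = A × v_mean = 135 × 1.148 = 155.0 ft³/s

155 ft³/s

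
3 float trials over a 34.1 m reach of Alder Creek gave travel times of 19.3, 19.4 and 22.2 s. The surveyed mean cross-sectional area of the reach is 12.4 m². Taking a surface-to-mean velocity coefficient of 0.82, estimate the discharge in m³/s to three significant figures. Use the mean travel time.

t̄ = (19.3 + 19.4 + 22.2) / 3 = 20.3 s
v_surface = L / t̄ = 34.1 / 20.3 = 1.680 m/s
v_mean = 0.82 × 1.680 = 1.377 m/s
Q = A × v_mean = 12.4 × 1.377 = 17.08 m³/s

17.1 m³/s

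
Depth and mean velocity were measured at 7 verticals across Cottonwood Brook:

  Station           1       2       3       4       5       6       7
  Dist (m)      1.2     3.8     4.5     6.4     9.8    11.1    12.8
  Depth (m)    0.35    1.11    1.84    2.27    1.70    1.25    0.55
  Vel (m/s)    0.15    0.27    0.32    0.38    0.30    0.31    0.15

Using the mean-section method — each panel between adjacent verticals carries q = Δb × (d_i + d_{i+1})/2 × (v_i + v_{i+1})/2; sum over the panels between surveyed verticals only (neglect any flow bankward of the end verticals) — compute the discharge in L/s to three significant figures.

Panel 1-2: Δb = 2.6 m, d̄ = (0.35+1.11)/2 = 0.73, v̄ = (0.15+0.27)/2 = 0.21 → q = 2.6×0.73×0.21 = 0.3986 m³/s
Panel 2-3: Δb = 0.7 m, d̄ = (1.11+1.84)/2 = 1.475, v̄ = (0.27+0.32)/2 = 0.295 → q = 0.7×1.475×0.295 = 0.3046 m³/s
Panel 3-4: Δb = 1.9 m, d̄ = (1.84+2.27)/2 = 2.055, v̄ = (0.32+0.38)/2 = 0.35 → q = 1.9×2.055×0.35 = 1.367 m³/s
Panel 4-5: Δb = 3.4 m, d̄ = (2.27+1.70)/2 = 1.985, v̄ = (0.38+0.30)/2 = 0.34 → q = 3.4×1.985×0.34 = 2.295 m³/s
Panel 5-6: Δb = 1.3 m, d̄ = (1.70+1.25)/2 = 1.475, v̄ = (0.30+0.31)/2 = 0.305 → q = 1.3×1.475×0.305 = 0.5848 m³/s
Panel 6-7: Δb = 1.7 m, d̄ = (1.25+0.55)/2 = 0.9, v̄ = (0.31+0.15)/2 = 0.23 → q = 1.7×0.9×0.23 = 0.3519 m³/s
Q = Σ q = 5.301 m³/s
= 5.301 × 1000 = 5301 L/s

5300 L/s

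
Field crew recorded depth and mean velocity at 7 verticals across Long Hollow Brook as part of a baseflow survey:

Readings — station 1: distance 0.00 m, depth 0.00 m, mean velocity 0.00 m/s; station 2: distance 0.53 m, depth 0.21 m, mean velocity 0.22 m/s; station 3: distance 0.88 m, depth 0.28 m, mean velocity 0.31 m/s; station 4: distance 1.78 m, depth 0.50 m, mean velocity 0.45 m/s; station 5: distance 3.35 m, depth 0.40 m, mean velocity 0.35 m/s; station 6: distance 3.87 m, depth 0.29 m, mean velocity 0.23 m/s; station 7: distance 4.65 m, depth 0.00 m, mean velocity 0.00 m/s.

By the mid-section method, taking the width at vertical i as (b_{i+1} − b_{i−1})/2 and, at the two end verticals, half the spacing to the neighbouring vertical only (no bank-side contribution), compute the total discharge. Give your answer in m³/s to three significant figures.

0.542 m³/s

w_2 = (0.88 − 0.00)/2 = 0.44 m; q_2 = 0.22 × 0.21 × 0.44 = 0.02033 m³/s
w_3 = (1.78 − 0.53)/2 = 0.625 m; q_3 = 0.31 × 0.28 × 0.625 = 0.05425 m³/s
w_4 = (3.35 − 0.88)/2 = 1.235 m; q_4 = 0.45 × 0.50 × 1.235 = 0.2779 m³/s
w_5 = (3.87 − 1.78)/2 = 1.045 m; q_5 = 0.35 × 0.40 × 1.045 = 0.1463 m³/s
w_6 = (4.65 − 3.35)/2 = 0.65 m; q_6 = 0.23 × 0.29 × 0.65 = 0.04336 m³/s
Stations 1, 7 contribute zero (depth or velocity is 0).
Q = Σ qᵢ = 0.5421 m³/s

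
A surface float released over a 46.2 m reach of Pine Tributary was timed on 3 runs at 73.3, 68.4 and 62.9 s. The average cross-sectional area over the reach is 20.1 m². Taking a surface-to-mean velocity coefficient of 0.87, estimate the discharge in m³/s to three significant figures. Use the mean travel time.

11.8 m³/s

t̄ = (73.3 + 68.4 + 62.9) / 3 = 68.2 s
v_surface = L / t̄ = 46.2 / 68.2 = 0.6774 m/s
v_mean = 0.87 × 0.6774 = 0.5894 m/s
Q = A × v_mean = 20.1 × 0.5894 = 11.85 m³/s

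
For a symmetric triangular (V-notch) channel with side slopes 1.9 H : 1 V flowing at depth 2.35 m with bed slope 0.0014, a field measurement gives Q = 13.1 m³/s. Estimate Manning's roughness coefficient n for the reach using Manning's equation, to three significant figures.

A = z·y² = 1.9×2.35² = 10.49 m²
P = 2y√(1+z²) = 2×2.35×√(1+1.9²) = 10.09 m
R = A/P = 10.49/10.09 = 1.040 m
n = (1/Q)·A·R^(2/3)·S^(1/2) = (1/13.1) × 10.49 × 1.026 × 0.03742 = 0.03076

0.0308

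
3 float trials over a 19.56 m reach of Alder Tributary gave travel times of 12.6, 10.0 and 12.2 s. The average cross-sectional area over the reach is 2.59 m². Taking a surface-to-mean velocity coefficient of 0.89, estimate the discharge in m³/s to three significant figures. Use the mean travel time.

3.89 m³/s

t̄ = (12.6 + 10.0 + 12.2) / 3 = 11.6 s
v_surface = L / t̄ = 19.56 / 11.6 = 1.686 m/s
v_mean = 0.89 × 1.686 = 1.501 m/s
Q = A × v_mean = 2.59 × 1.501 = 3.887 m³/s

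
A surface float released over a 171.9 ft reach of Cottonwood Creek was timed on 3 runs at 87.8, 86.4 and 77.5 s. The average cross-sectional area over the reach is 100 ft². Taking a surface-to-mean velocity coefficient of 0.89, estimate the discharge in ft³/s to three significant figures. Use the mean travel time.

t̄ = (87.8 + 86.4 + 77.5) / 3 = 83.9 s
v_surface = L / t̄ = 171.9 / 83.9 = 2.049 ft/s
v_mean = 0.89 × 2.049 = 1.823 ft/s
Q = A × v_mean = 100 × 1.823 = 182.3 ft³/s

182 ft³/s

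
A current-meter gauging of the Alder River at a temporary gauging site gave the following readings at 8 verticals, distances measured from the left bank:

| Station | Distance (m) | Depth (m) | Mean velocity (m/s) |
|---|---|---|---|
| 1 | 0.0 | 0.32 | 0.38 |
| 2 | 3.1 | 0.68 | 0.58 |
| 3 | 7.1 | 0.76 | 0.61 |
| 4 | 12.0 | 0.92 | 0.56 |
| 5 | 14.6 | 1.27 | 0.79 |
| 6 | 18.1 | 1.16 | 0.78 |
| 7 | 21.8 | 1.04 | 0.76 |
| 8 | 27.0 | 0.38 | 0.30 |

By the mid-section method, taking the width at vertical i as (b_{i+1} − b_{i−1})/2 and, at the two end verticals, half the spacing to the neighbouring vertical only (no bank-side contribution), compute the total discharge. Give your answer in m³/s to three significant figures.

w_1 = (3.1 − 0.0)/2 = 1.55 m; q_1 = 0.38 × 0.32 × 1.55 = 0.1885 m³/s
w_2 = (7.1 − 0.0)/2 = 3.55 m; q_2 = 0.58 × 0.68 × 3.55 = 1.400 m³/s
w_3 = (12.0 − 3.1)/2 = 4.45 m; q_3 = 0.61 × 0.76 × 4.45 = 2.063 m³/s
w_4 = (14.6 − 7.1)/2 = 3.75 m; q_4 = 0.56 × 0.92 × 3.75 = 1.932 m³/s
w_5 = (18.1 − 12.0)/2 = 3.05 m; q_5 = 0.79 × 1.27 × 3.05 = 3.060 m³/s
w_6 = (21.8 − 14.6)/2 = 3.6 m; q_6 = 0.78 × 1.16 × 3.6 = 3.257 m³/s
w_7 = (27.0 − 18.1)/2 = 4.45 m; q_7 = 0.76 × 1.04 × 4.45 = 3.517 m³/s
w_8 = (27.0 − 21.8)/2 = 2.6 m; q_8 = 0.30 × 0.38 × 2.6 = 0.2964 m³/s
Q = Σ qᵢ = 15.71 m³/s

15.7 m³/s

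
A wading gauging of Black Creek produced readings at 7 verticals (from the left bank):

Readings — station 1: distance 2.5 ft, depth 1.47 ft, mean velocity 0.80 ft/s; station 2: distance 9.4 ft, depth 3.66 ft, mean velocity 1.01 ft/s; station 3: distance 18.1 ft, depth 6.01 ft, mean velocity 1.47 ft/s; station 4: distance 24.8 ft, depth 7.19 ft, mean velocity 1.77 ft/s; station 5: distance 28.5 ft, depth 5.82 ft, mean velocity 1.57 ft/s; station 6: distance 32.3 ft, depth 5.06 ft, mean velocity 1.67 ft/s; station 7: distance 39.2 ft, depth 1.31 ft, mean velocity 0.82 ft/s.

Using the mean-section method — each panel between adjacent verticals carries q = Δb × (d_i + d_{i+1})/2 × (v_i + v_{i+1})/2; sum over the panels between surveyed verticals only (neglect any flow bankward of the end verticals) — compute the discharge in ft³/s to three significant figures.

241 ft³/s

Panel 1-2: Δb = 6.9 ft, d̄ = (1.47+3.66)/2 = 2.565, v̄ = (0.80+1.01)/2 = 0.905 → q = 6.9×2.565×0.905 = 16.02 ft³/s
Panel 2-3: Δb = 8.7 ft, d̄ = (3.66+6.01)/2 = 4.835, v̄ = (1.01+1.47)/2 = 1.24 → q = 8.7×4.835×1.24 = 52.16 ft³/s
Panel 3-4: Δb = 6.7 ft, d̄ = (6.01+7.19)/2 = 6.6, v̄ = (1.47+1.77)/2 = 1.62 → q = 6.7×6.6×1.62 = 71.64 ft³/s
Panel 4-5: Δb = 3.7 ft, d̄ = (7.19+5.82)/2 = 6.505, v̄ = (1.77+1.57)/2 = 1.67 → q = 3.7×6.505×1.67 = 40.19 ft³/s
Panel 5-6: Δb = 3.8 ft, d̄ = (5.82+5.06)/2 = 5.44, v̄ = (1.57+1.67)/2 = 1.62 → q = 3.8×5.44×1.62 = 33.49 ft³/s
Panel 6-7: Δb = 6.9 ft, d̄ = (5.06+1.31)/2 = 3.185, v̄ = (1.67+0.82)/2 = 1.245 → q = 6.9×3.185×1.245 = 27.36 ft³/s
Q = Σ q = 240.9 ft³/s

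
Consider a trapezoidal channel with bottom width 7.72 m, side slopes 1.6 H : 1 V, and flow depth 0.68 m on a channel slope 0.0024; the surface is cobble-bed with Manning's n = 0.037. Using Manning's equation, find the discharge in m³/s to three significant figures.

A = (b + z·y)·y = (7.72 + 1.6×0.68)×0.68 = 5.989 m²
P = b + 2y√(1+z²) = 7.72 + 2×0.68×√(1+1.6²) = 10.29 m
R = A/P = 5.989/10.29 = 0.5823 m
Q = (1/n)·A·R^(2/3)·S^(1/2) = (1/0.037) × 5.989 × 0.5823^(2/3) × 0.0024^(1/2) = 5.530 m³/s

5.53 m³/s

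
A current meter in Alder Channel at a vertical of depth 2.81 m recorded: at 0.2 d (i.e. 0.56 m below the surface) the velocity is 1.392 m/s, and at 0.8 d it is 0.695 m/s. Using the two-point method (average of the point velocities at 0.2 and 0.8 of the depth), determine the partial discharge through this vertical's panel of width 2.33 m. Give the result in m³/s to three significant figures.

6.83 m³/s

v̄ = (1.392 + 0.695) / 2 = 1.044 m/s
q = v̄ × d × w = 1.044 × 2.81 × 2.33 = 6.832 m³/s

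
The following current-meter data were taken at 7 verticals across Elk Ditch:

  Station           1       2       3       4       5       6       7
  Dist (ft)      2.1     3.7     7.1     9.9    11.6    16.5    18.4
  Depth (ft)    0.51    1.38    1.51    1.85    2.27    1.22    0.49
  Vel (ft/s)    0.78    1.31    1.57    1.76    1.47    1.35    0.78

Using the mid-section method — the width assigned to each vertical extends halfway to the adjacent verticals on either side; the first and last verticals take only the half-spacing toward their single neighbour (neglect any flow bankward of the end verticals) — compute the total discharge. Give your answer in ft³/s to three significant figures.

w_1 = (3.7 − 2.1)/2 = 0.8 ft; q_1 = 0.78 × 0.51 × 0.8 = 0.3182 ft³/s
w_2 = (7.1 − 2.1)/2 = 2.5 ft; q_2 = 1.31 × 1.38 × 2.5 = 4.520 ft³/s
w_3 = (9.9 − 3.7)/2 = 3.1 ft; q_3 = 1.57 × 1.51 × 3.1 = 7.349 ft³/s
w_4 = (11.6 − 7.1)/2 = 2.25 ft; q_4 = 1.76 × 1.85 × 2.25 = 7.326 ft³/s
w_5 = (16.5 − 9.9)/2 = 3.3 ft; q_5 = 1.47 × 2.27 × 3.3 = 11.01 ft³/s
w_6 = (18.4 − 11.6)/2 = 3.4 ft; q_6 = 1.35 × 1.22 × 3.4 = 5.600 ft³/s
w_7 = (18.4 − 16.5)/2 = 0.95 ft; q_7 = 0.78 × 0.49 × 0.95 = 0.3631 ft³/s
Q = Σ qᵢ = 36.49 ft³/s

36.5 ft³/s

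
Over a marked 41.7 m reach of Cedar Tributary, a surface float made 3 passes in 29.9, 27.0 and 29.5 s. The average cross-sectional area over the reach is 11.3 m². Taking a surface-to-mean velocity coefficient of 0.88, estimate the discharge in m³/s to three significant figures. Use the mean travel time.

t̄ = (29.9 + 27.0 + 29.5) / 3 = 28.8 s
v_surface = L / t̄ = 41.7 / 28.8 = 1.448 m/s
v_mean = 0.88 × 1.448 = 1.274 m/s
Q = A × v_mean = 11.3 × 1.274 = 14.40 m³/s

14.4 m³/s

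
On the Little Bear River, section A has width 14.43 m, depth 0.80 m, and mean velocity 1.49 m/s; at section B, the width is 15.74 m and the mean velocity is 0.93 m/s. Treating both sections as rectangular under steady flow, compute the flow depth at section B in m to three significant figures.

1.18 m

Q = A₁V₁ = (14.43×0.80) × 1.49 = 17.20 m³/s
d₂ = Q/(b₂ V₂) = 17.20/(15.74×0.93) = 1.175 m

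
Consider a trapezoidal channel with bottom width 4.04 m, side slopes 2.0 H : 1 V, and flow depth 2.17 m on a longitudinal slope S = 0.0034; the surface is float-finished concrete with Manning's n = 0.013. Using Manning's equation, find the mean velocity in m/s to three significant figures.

5.41 m/s

A = (b + z·y)·y = (4.04 + 2.0×2.17)×2.17 = 18.18 m²
P = b + 2y√(1+z²) = 4.04 + 2×2.17×√(1+2.0²) = 13.74 m
R = A/P = 18.18/13.74 = 1.323 m
Q = (1/n)·A·R^(2/3)·S^(1/2) = (1/0.013) × 18.18 × 1.323^(2/3) × 0.0034^(1/2) = 98.30 m³/s
V = Q/A = 98.30/18.18 = 5.406 m/s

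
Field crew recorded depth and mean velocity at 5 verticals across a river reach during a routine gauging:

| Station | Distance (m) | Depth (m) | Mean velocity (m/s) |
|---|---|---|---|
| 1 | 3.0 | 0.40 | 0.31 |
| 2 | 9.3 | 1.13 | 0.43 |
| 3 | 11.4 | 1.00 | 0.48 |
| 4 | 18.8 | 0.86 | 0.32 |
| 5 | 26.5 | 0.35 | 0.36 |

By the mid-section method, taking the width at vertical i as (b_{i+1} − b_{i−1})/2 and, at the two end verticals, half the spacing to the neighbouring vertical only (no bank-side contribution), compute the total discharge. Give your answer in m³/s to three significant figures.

7.27 m³/s

w_1 = (9.3 − 3.0)/2 = 3.15 m; q_1 = 0.31 × 0.40 × 3.15 = 0.3906 m³/s
w_2 = (11.4 − 3.0)/2 = 4.2 m; q_2 = 0.43 × 1.13 × 4.2 = 2.041 m³/s
w_3 = (18.8 − 9.3)/2 = 4.75 m; q_3 = 0.48 × 1.00 × 4.75 = 2.280 m³/s
w_4 = (26.5 − 11.4)/2 = 7.55 m; q_4 = 0.32 × 0.86 × 7.55 = 2.078 m³/s
w_5 = (26.5 − 18.8)/2 = 3.85 m; q_5 = 0.36 × 0.35 × 3.85 = 0.4851 m³/s
Q = Σ qᵢ = 7.274 m³/s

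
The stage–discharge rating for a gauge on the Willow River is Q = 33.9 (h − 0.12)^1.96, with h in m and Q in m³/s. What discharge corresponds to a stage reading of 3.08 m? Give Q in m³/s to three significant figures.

284 m³/s

Q = 33.9 × (3.08 − 0.12)^1.96 = 33.9 × 2.96^1.96 = 284.4 m³/s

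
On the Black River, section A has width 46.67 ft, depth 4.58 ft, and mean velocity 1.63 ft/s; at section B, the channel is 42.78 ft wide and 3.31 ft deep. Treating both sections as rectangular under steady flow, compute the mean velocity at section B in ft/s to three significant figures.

2.46 ft/s

Q = A₁V₁ = (46.67×4.58) × 1.63 = 348.4 ft³/s
A₂ = 42.78 × 3.31 = 141.6 ft²
V₂ = Q/A₂ = 348.4/141.6 = 2.460 ft/s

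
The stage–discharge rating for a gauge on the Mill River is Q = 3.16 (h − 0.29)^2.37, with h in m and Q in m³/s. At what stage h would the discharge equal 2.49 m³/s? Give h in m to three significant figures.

h − h₀ = (Q/C)^(1/b) = (2.49/3.16)^(1/2.37) = 0.9043 m
h = 0.29 + 0.9043 = 1.194 m

1.19 m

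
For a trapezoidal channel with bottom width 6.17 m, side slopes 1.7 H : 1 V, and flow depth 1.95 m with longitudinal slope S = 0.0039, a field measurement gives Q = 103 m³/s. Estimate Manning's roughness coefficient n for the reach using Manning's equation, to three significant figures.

A = (b + z·y)·y = (6.17 + 1.7×1.95)×1.95 = 18.50 m²
P = b + 2y√(1+z²) = 6.17 + 2×1.95×√(1+1.7²) = 13.86 m
R = A/P = 18.50/13.86 = 1.334 m
n = (1/Q)·A·R^(2/3)·S^(1/2) = (1/103) × 18.50 × 1.212 × 0.06245 = 0.01359

0.0136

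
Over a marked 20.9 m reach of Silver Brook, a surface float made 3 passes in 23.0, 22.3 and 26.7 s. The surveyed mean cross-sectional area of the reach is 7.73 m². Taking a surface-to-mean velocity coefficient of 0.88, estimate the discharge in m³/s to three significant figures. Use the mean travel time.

t̄ = (23.0 + 22.3 + 26.7) / 3 = 24 s
v_surface = L / t̄ = 20.9 / 24 = 0.8708 m/s
v_mean = 0.88 × 0.8708 = 0.7663 m/s
Q = A × v_mean = 7.73 × 0.7663 = 5.924 m³/s

5.92 m³/s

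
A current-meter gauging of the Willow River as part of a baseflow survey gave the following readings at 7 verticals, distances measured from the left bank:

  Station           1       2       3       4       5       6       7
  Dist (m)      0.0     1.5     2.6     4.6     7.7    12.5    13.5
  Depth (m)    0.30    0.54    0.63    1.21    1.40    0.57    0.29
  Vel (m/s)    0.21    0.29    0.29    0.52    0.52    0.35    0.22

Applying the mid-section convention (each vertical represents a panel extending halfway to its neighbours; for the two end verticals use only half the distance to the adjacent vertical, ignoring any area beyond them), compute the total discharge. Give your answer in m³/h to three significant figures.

w_1 = (1.5 − 0.0)/2 = 0.75 m; q_1 = 0.21 × 0.30 × 0.75 = 0.04725 m³/s
w_2 = (2.6 − 0.0)/2 = 1.3 m; q_2 = 0.29 × 0.54 × 1.3 = 0.2036 m³/s
w_3 = (4.6 − 1.5)/2 = 1.55 m; q_3 = 0.29 × 0.63 × 1.55 = 0.2832 m³/s
w_4 = (7.7 − 2.6)/2 = 2.55 m; q_4 = 0.52 × 1.21 × 2.55 = 1.604 m³/s
w_5 = (12.5 − 4.6)/2 = 3.95 m; q_5 = 0.52 × 1.40 × 3.95 = 2.876 m³/s
w_6 = (13.5 − 7.7)/2 = 2.9 m; q_6 = 0.35 × 0.57 × 2.9 = 0.5786 m³/s
w_7 = (13.5 − 12.5)/2 = 0.5 m; q_7 = 0.22 × 0.29 × 0.5 = 0.03190 m³/s
Q = Σ qᵢ = 5.625 m³/s
= 5.625 × 3600 = 20250 m³/h

20200 m³/h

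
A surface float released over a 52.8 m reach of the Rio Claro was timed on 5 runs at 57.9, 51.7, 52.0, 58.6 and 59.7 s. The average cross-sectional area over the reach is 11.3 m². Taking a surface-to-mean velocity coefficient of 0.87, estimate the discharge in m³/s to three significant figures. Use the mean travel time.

t̄ = (57.9 + 51.7 + 52.0 + 58.6 + 59.7) / 5 = 55.98 s
v_surface = L / t̄ = 52.8 / 55.98 = 0.9432 m/s
v_mean = 0.87 × 0.9432 = 0.8206 m/s
Q = A × v_mean = 11.3 × 0.8206 = 9.273 m³/s

9.27 m³/s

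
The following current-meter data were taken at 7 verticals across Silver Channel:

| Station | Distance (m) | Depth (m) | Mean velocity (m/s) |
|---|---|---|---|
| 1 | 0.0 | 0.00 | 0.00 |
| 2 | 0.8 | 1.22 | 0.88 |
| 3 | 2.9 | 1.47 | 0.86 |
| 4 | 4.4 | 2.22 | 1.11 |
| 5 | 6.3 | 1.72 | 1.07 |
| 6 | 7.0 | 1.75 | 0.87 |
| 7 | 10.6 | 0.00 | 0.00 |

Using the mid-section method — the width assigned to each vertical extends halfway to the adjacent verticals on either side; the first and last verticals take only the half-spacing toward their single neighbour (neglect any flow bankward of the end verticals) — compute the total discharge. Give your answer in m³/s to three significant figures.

w_2 = (2.9 − 0.0)/2 = 1.45 m; q_2 = 0.88 × 1.22 × 1.45 = 1.557 m³/s
w_3 = (4.4 − 0.8)/2 = 1.8 m; q_3 = 0.86 × 1.47 × 1.8 = 2.276 m³/s
w_4 = (6.3 − 2.9)/2 = 1.7 m; q_4 = 1.11 × 2.22 × 1.7 = 4.189 m³/s
w_5 = (7.0 − 4.4)/2 = 1.3 m; q_5 = 1.07 × 1.72 × 1.3 = 2.393 m³/s
w_6 = (10.6 − 6.3)/2 = 2.15 m; q_6 = 0.87 × 1.75 × 2.15 = 3.273 m³/s
Stations 1, 7 contribute zero (depth or velocity is 0).
Q = Σ qᵢ = 13.69 m³/s

13.7 m³/s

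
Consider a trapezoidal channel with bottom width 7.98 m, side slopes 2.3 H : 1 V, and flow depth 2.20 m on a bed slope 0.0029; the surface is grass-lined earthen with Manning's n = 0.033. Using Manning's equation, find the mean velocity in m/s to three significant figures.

A = (b + z·y)·y = (7.98 + 2.3×2.20)×2.20 = 28.69 m²
P = b + 2y√(1+z²) = 7.98 + 2×2.20×√(1+2.3²) = 19.02 m
R = A/P = 28.69/19.02 = 1.509 m
Q = (1/n)·A·R^(2/3)·S^(1/2) = (1/0.033) × 28.69 × 1.509^(2/3) × 0.0029^(1/2) = 61.58 m³/s
V = Q/A = 61.58/28.69 = 2.147 m/s

2.15 m/s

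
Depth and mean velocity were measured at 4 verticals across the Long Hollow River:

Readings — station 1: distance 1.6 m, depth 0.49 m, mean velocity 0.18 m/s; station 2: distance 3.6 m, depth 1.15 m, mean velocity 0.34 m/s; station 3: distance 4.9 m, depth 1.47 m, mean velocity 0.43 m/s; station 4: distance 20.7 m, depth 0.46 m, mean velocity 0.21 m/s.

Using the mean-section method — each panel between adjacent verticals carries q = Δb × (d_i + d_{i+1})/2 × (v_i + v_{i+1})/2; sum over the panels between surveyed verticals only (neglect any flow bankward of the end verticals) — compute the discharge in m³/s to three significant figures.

5.96 m³/s

Panel 1-2: Δb = 2 m, d̄ = (0.49+1.15)/2 = 0.82, v̄ = (0.18+0.34)/2 = 0.26 → q = 2×0.82×0.26 = 0.4264 m³/s
Panel 2-3: Δb = 1.3 m, d̄ = (1.15+1.47)/2 = 1.31, v̄ = (0.34+0.43)/2 = 0.385 → q = 1.3×1.31×0.385 = 0.6557 m³/s
Panel 3-4: Δb = 15.8 m, d̄ = (1.47+0.46)/2 = 0.965, v̄ = (0.43+0.21)/2 = 0.32 → q = 15.8×0.965×0.32 = 4.879 m³/s
Q = Σ q = 5.961 m³/s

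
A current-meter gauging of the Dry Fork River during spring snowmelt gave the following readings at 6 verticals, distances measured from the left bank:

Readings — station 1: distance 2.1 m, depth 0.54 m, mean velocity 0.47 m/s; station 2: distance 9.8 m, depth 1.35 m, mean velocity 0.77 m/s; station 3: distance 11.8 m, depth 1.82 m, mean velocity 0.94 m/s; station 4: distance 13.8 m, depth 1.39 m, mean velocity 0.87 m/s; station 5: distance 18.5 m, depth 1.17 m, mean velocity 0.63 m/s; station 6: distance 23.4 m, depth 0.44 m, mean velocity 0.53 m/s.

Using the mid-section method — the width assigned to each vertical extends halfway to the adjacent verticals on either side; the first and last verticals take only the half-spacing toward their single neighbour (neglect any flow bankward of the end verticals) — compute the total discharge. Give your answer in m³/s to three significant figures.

17.6 m³/s

w_1 = (9.8 − 2.1)/2 = 3.85 m; q_1 = 0.47 × 0.54 × 3.85 = 0.9771 m³/s
w_2 = (11.8 − 2.1)/2 = 4.85 m; q_2 = 0.77 × 1.35 × 4.85 = 5.042 m³/s
w_3 = (13.8 − 9.8)/2 = 2 m; q_3 = 0.94 × 1.82 × 2 = 3.422 m³/s
w_4 = (18.5 − 11.8)/2 = 3.35 m; q_4 = 0.87 × 1.39 × 3.35 = 4.051 m³/s
w_5 = (23.4 − 13.8)/2 = 4.8 m; q_5 = 0.63 × 1.17 × 4.8 = 3.538 m³/s
w_6 = (23.4 − 18.5)/2 = 2.45 m; q_6 = 0.53 × 0.44 × 2.45 = 0.5713 m³/s
Q = Σ qᵢ = 17.60 m³/s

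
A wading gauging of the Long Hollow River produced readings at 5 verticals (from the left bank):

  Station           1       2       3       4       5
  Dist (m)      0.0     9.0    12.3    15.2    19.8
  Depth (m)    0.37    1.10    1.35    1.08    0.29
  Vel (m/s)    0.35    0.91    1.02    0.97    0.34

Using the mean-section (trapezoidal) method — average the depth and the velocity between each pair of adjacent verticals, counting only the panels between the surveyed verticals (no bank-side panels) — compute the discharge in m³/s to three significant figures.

Panel 1-2: Δb = 9 m, d̄ = (0.37+1.10)/2 = 0.735, v̄ = (0.35+0.91)/2 = 0.63 → q = 9×0.735×0.63 = 4.167 m³/s
Panel 2-3: Δb = 3.3 m, d̄ = (1.10+1.35)/2 = 1.225, v̄ = (0.91+1.02)/2 = 0.965 → q = 3.3×1.225×0.965 = 3.901 m³/s
Panel 3-4: Δb = 2.9 m, d̄ = (1.35+1.08)/2 = 1.215, v̄ = (1.02+0.97)/2 = 0.995 → q = 2.9×1.215×0.995 = 3.506 m³/s
Panel 4-5: Δb = 4.6 m, d̄ = (1.08+0.29)/2 = 0.685, v̄ = (0.97+0.34)/2 = 0.655 → q = 4.6×0.685×0.655 = 2.064 m³/s
Q = Σ q = 13.64 m³/s

13.6 m³/s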